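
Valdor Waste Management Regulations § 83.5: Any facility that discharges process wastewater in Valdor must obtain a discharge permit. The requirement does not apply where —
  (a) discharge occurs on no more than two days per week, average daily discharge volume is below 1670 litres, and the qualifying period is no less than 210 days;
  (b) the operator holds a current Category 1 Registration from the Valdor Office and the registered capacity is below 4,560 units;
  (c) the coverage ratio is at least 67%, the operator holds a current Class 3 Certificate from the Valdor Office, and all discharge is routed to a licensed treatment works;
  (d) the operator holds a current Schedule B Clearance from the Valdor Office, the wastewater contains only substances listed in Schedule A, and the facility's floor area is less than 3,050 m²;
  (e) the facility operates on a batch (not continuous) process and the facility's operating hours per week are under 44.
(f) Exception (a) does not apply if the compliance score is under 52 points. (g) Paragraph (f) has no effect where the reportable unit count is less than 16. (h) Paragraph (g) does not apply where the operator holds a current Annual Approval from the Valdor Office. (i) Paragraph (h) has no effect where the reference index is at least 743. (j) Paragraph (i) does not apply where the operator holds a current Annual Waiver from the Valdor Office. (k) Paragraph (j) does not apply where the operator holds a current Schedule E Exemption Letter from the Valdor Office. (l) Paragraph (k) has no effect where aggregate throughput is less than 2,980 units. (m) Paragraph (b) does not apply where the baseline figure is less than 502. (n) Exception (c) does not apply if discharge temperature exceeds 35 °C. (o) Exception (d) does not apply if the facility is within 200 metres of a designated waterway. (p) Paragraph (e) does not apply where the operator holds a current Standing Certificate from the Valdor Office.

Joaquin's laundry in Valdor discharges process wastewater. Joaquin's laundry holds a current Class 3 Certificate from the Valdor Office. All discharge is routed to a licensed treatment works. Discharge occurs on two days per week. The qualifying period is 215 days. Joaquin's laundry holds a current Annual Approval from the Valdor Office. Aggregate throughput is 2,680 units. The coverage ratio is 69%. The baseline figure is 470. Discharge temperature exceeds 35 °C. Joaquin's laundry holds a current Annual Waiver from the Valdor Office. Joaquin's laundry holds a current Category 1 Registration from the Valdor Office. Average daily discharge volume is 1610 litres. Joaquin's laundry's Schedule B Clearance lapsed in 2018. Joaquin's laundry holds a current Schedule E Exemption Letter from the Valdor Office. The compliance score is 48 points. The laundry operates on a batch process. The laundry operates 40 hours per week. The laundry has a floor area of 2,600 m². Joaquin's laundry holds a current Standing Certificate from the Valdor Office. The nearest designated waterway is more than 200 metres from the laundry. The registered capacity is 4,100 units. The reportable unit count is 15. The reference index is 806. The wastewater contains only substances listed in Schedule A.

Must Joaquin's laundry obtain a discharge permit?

Yes — Joaquin's laundry must obtain a discharge permit.

Exception (a) is satisfied on its face — discharge occurs on no more than two days per week; average daily discharge volume is 1610 litres, below the 1670 litres limit; the qualifying period is 215 days, meeting the 210 days threshold. But applying paragraphs (f)–(l): (f) is triggered — the compliance score is 48 points, under the 52 points limit. (g) would limit (f) — the reportable unit count is 15, less than the 16 limit — but (h) sets (g) aside: (h) operates against (g): a current Annual Approval is held. (i) would limit (h) — the reference index is 806, meeting the 743 threshold — but (j) sets (i) aside: (j) operates — a current Annual Waiver is held. (k) operates (a current Schedule E Exemption Letter is held), but is itself disapplied by (l): (l) operates against (k): aggregate throughput is 2,680 units, less than the 2,980 units limit. So (a) is unavailable.
Exception (b) is satisfied on its face — a current Category 1 Registration is held; the registered capacity is 4,100 units, below the 4,560 units limit. Turning to paragraph (m): (m) is engaged — the baseline figure is 470, less than the 502 limit. So (b) is unavailable.
All of (c)'s requirements are met (the coverage ratio is 69%, meeting the 67% threshold; a current Class 3 Certificate is held; discharge is routed to a licensed treatment works). But applying paragraph (n): (n) operates against (c): discharge temperature exceeds 35 °C. So (c) is unavailable.
Exception (d) requires that the operator holds a current Schedule B Clearance from the Valdor Office; but no current Schedule B Clearance is held, so (d) is unavailable.
All of (e)'s requirements are met (the facility operates on a batch process; the facility's operating hours per week are 40, under the 44 limit). However, paragraph (p) must be considered: (p) is engaged — a current Standing Certificate is held. Exception (e) does not apply.
No exception displaces § 83.5.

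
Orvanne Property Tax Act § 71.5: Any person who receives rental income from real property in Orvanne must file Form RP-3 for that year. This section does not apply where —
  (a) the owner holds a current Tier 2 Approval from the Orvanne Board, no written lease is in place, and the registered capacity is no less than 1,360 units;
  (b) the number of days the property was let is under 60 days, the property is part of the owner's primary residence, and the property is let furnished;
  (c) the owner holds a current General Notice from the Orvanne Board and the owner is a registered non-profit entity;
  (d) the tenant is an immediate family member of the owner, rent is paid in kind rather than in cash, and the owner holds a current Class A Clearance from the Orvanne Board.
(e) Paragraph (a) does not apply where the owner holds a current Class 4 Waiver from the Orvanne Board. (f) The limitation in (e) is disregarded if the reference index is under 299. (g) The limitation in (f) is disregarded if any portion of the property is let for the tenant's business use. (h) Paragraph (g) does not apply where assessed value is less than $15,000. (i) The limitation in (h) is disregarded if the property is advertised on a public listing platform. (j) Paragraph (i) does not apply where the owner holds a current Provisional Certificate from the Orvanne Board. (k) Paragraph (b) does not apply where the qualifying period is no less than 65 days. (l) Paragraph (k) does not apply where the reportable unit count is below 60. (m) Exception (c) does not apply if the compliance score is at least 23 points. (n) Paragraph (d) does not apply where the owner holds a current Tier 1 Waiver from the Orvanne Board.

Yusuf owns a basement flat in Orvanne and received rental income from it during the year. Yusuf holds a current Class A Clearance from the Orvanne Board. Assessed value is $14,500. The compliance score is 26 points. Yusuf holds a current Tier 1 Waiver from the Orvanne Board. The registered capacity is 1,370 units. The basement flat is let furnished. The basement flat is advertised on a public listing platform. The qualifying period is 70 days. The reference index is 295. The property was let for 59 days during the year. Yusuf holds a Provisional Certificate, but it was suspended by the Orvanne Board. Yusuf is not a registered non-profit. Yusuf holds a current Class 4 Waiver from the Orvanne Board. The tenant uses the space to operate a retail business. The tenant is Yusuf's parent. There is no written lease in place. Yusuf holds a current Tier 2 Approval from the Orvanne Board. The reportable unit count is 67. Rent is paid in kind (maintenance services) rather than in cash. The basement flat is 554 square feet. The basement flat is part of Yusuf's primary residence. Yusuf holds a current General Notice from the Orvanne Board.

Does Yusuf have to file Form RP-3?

Yes — Yusuf must file Form RP-3.

Exception (a)'s conditions are all satisfied: a current Tier 2 Approval is held; there is no written lease; the registered capacity is 1,370 units, meeting the 1,360 units threshold. However, paragraphs (e)–(j) must be considered: (e) operates against (a): a current Class 4 Waiver is held. (f) is engaged (the reference index is 295, under the 299 limit), but is overridden by (g): (g) operates against (f): the space is let for business use. (h) operates (assessed value is $14,500, less than the $15,000 limit), but is overridden by (i): (i) operates against (h): the property is publicly advertised. (j), which would lift (i), is inapplicable — there is no Provisional Certificate in force. So (a) is unavailable.
Exception (b): the number of days the property was let is 59 days, under the 60 days limit; the basement flat is part of the primary residence; the property is let furnished — every condition holds. However, paragraphs (k)–(l) must be considered: (k) operates against (b): the qualifying period is 70 days, meeting the 65 days threshold. (l) is inapplicable (the reportable unit count is 67, not below 60), so (k) stands. (b) is therefore removed.
Exception (c) fails — Yusuf is not a registered non-profit.
Exception (d) is satisfied on its face — the tenant is an immediate family member; rent is paid in kind; a current Class A Clearance is held. But: (n) is engaged — a current Tier 1 Waiver is held. Exception (d) does not apply.
None of the exceptions is available; § 71.5 applies in full.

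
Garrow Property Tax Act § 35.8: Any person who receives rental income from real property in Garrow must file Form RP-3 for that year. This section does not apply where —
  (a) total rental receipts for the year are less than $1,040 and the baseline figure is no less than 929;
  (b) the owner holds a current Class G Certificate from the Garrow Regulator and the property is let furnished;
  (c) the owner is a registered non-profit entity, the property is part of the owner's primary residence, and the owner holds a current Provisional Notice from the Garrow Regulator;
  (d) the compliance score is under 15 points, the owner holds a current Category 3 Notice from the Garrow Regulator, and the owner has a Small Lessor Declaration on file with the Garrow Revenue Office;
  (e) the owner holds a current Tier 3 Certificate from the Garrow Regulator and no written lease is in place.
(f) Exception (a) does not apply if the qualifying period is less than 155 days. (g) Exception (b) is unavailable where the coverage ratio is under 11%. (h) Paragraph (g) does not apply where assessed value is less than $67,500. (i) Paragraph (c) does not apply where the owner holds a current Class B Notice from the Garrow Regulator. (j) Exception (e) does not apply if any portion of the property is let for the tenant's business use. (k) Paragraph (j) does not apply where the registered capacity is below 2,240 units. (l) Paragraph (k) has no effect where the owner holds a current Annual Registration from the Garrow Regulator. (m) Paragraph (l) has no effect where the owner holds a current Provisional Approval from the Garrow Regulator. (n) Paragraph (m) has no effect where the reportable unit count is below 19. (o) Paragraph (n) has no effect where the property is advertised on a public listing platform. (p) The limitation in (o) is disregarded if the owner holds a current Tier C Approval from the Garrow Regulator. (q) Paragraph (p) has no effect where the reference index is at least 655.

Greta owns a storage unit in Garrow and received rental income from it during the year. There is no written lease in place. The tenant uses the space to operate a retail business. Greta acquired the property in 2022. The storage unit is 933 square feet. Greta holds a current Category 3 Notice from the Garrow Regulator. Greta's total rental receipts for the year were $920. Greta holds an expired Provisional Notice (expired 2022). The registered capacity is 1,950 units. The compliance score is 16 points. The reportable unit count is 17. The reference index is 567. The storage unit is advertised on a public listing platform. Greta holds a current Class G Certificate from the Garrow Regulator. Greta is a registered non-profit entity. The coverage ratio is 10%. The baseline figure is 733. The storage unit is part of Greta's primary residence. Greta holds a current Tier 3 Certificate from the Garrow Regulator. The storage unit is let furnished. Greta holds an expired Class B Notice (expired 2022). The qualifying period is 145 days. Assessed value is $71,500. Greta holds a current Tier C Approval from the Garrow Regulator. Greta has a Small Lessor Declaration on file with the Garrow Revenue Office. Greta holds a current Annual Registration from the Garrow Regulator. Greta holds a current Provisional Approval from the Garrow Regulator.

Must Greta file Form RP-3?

Yes — Greta must file Form RP-3.

Exception (a) requires that the baseline figure is no less than 929; but the baseline figure is 733, short of 929, so (a) is unavailable.
Exception (b): a current Class G Certificate is held; the property is let furnished — every condition holds. But applying paragraphs (g)–(h): (g) is triggered — the coverage ratio is 10%, under the 11% limit. (h), which would lift (g), is not engaged — assessed value is $71,500, not less than $67,500. (b) is therefore removed.
Exception (c) requires that the owner holds a current Provisional Notice from the Garrow Regulator; but no current Provisional Notice is held, so (c) is unavailable.
Exception (d) requires that the compliance score is under 15 points; but the compliance score is 16 points, not under 15 points, so (d) is unavailable.
All of (e)'s requirements are met (a current Tier 3 Certificate is held; there is no written lease). However, paragraphs (j)–(q) must be considered: (j) operates against (e): the space is let for business use. (k) would limit (j) — the registered capacity is 1,950 units, below the 2,240 units limit — but (l) sets (k) aside: (l) operates against (k): a current Annual Registration is held. (m) applies (a current Provisional Approval is held), but is itself disapplied by (n): (n) operates against (m): the reportable unit count is 17, below the 19 limit. (o) applies (the property is publicly advertised), but is itself disapplied by (p): (p) is engaged — a current Tier C Approval is held. (q) is not engaged (the reference index is 567, short of 655), so (p) stands. (e) is therefore removed.
No exception is made out. Greta falls within the general rule.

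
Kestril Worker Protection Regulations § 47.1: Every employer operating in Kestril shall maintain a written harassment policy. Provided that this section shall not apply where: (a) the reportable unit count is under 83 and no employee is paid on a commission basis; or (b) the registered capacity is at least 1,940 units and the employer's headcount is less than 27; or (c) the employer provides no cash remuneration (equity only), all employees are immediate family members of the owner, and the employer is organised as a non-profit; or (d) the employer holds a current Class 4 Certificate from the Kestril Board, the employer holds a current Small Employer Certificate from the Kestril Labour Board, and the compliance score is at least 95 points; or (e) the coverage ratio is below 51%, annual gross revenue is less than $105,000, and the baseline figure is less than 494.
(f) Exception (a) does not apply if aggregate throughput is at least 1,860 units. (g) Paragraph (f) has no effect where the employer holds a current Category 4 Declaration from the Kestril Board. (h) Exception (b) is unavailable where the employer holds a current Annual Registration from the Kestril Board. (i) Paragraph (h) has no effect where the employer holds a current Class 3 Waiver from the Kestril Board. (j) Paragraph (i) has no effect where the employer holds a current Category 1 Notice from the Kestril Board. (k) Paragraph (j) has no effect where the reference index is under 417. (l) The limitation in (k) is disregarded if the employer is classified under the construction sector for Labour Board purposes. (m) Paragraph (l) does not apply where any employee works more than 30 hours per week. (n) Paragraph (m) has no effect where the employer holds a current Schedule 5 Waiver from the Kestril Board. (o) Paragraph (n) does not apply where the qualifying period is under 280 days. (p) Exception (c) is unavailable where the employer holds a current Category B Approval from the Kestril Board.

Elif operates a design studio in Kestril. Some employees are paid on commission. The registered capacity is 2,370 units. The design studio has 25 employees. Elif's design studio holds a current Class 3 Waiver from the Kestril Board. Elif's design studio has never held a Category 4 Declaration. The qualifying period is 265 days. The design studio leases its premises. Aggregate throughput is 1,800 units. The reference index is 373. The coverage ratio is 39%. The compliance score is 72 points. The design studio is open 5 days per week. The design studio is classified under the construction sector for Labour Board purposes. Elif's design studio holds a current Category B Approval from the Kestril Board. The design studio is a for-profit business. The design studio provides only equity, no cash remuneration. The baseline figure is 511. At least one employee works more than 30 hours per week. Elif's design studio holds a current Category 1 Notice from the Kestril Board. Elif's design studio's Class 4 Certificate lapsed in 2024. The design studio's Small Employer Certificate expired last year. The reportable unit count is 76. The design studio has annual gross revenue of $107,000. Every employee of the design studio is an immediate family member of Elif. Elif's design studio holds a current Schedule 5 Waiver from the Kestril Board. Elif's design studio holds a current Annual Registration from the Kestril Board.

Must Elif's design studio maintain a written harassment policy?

No — exception (b) applies; Elif's design studio is not required to maintain a written harassment policy.

Exception (a) does not apply: some employees are paid on commission.
Exception (b): the registered capacity is 2,370 units, meeting the 1,940 units threshold; the employer's headcount is 25, less than the 27 limit — every condition holds. Considering the limiting provisions: (h) would limit (b) — a current Annual Registration is held — but (i) sets (h) aside: (i) operates against (h): a current Class 3 Waiver is held. (j) would limit (i) — a current Category 1 Notice is held — but (k) sets (j) aside: (k) applies — the reference index is 373, under the 417 limit. (l) is engaged (the design studio is classified under the construction sector), but is displaced by (m): (m) applies — at least one employee exceeds 30 hours/week. (n) operates (a current Schedule 5 Waiver is held), but yields to (o): (o) operates against (n): the qualifying period is 265 days, under the 280 days limit. (b) remains available.
Exception (c) does not apply: the employer is for-profit.
Exception (d) requires that the employer holds a current Class 4 Certificate from the Kestril Board; but no current Class 4 Certificate is held, so (d) is unavailable.
Exception (e) requires that annual gross revenue is less than $105,000; but annual gross revenue is $107,000, not less than $105,000, so (e) is unavailable.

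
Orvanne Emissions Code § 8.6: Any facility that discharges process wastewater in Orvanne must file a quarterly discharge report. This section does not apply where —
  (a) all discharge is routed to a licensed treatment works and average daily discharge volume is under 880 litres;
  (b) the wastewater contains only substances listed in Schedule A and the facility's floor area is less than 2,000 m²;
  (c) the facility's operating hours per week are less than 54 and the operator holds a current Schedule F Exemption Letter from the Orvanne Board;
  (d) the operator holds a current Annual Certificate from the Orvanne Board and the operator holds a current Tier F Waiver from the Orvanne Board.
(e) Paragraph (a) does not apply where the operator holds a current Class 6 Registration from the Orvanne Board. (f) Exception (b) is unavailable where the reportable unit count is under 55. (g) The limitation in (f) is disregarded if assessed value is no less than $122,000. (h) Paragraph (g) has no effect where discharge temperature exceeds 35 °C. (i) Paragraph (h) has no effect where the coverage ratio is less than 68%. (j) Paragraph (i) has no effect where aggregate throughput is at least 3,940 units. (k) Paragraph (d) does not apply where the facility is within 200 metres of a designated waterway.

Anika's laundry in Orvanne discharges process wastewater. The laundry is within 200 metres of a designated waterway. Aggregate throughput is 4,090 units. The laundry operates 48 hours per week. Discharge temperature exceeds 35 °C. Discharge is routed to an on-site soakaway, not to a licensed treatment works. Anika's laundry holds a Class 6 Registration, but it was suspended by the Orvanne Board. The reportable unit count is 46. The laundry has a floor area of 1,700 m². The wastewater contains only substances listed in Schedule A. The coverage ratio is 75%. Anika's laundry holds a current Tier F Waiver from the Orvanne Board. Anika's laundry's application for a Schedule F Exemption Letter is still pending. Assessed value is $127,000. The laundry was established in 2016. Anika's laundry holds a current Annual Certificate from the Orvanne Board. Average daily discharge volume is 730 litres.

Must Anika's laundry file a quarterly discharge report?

Yes — Anika's laundry must file a quarterly discharge report.

Exception (a) fails — discharge is not routed to a licensed treatment works.
All of (b)'s requirements are met (the wastewater is Schedule-A-only; the facility's floor area is 1,700 m², less than the 2,000 m² limit). Turning to paragraphs (f)–(j): (f) applies — the reportable unit count is 46, under the 55 limit. (g) operates (assessed value is $127,000, meeting the $122,000 threshold), but is overridden by (h): (h) operates — discharge temperature exceeds 35 °C. (i) is inapplicable (the coverage ratio is 75%, not less than 68%), so (h) stands. Exception (b) does not apply.
Exception (c) requires that the operator holds a current Schedule F Exemption Letter from the Orvanne Board; but the Schedule F Exemption Letter is not current, so (c) is unavailable.
Exception (d) is satisfied on its face — a current Annual Certificate is held; a current Tier F Waiver is held. Turning to paragraph (k): (k) operates against (d): the laundry is within 200 m of a designated waterway. So (d) is unavailable.
Every exception is unavailable, so the rule governs.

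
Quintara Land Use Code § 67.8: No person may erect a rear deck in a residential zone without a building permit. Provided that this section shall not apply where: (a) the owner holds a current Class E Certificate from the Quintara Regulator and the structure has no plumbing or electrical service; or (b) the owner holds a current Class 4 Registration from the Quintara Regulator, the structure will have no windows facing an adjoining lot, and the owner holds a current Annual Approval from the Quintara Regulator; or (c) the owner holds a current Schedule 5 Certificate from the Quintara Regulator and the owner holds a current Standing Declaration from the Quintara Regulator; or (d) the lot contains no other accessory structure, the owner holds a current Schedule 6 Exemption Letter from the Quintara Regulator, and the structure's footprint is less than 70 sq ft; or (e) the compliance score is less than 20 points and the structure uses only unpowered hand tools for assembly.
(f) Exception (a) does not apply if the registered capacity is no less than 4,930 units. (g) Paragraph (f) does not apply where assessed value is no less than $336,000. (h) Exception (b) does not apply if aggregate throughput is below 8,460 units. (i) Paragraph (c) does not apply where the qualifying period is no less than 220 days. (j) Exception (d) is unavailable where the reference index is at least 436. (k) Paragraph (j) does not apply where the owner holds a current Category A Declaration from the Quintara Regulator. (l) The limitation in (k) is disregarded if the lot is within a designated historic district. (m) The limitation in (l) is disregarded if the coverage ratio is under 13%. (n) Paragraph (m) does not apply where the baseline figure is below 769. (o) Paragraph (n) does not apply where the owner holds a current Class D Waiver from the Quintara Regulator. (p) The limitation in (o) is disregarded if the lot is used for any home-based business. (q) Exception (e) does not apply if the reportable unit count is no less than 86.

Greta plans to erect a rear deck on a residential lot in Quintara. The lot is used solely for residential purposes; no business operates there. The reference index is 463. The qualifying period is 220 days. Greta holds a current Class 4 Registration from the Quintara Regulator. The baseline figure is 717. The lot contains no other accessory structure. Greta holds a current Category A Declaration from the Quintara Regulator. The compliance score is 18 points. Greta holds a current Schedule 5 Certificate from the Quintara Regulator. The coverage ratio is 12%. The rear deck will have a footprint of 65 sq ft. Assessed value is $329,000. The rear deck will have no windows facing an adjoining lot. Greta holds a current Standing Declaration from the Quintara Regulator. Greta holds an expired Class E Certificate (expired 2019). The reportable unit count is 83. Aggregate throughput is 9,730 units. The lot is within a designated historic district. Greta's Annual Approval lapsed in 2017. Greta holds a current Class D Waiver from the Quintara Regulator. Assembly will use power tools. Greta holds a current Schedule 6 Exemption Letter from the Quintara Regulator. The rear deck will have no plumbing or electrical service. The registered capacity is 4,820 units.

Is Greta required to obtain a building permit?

No — exception (d) applies; Greta does not need a building permit.

Exception (a) fails — the Class E Certificate is not current.
Exception (b) requires that the owner holds a current Annual Approval from the Quintara Regulator; but no current Annual Approval is held, so (b) is unavailable.
Exception (c)'s conditions are all satisfied: a current Schedule 5 Certificate is held; a current Standing Declaration is held. Turning to paragraph (i): (i) is engaged — the qualifying period is 220 days, meeting the 220 days threshold. (c) is therefore removed.
Exception (d) is satisfied on its face — the lot has no other accessory structure; a current Schedule 6 Exemption Letter is held; the structure's footprint is 65 sq ft, less than the 70 sq ft limit. Considering the limiting provisions: (j) would limit (d) — the reference index is 463, meeting the 436 threshold — but (k) sets (j) aside: (k) operates against (j): a current Category A Declaration is held. (l) applies (the lot is in a historic district), but yields to (m): (m) applies — the coverage ratio is 12%, under the 13% limit. (n) is engaged (the baseline figure is 717, below the 769 limit), but is set aside by (o): (o) operates against (n): a current Class D Waiver is held. (p) is inapplicable (the lot is solely residential), so (o) stands. So (d) applies.
Exception (e) does not apply: assembly uses power tools.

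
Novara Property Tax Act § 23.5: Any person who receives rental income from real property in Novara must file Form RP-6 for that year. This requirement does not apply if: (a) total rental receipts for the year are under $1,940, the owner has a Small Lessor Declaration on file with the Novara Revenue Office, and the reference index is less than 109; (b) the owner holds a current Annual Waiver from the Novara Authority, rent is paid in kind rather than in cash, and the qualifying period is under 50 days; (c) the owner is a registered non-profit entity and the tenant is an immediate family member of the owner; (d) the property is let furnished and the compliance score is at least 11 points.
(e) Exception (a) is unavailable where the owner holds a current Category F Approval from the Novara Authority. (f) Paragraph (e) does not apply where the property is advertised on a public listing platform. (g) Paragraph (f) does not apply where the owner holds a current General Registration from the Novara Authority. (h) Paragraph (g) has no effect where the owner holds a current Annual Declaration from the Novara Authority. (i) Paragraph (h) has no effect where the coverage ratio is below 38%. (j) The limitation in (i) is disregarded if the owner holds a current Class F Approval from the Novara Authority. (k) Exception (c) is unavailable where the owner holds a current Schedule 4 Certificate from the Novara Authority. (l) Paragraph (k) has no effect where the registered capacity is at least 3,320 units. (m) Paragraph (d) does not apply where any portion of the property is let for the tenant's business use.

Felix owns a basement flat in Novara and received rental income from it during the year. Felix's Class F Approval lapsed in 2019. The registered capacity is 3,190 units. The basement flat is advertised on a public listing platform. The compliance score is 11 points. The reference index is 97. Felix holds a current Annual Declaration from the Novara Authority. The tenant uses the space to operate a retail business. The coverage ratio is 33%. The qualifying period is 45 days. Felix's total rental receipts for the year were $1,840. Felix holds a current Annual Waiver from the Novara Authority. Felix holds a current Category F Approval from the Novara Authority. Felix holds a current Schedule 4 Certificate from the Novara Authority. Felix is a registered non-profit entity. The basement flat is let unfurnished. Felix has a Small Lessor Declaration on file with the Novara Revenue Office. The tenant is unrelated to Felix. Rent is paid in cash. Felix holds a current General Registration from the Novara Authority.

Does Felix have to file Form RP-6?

Exception (a): total rental receipts for the year are $1,840, under the $1,940 limit; a Small Lessor Declaration is on file; the reference index is 97, less than the 109 limit — every condition holds. Turning to paragraphs (e)–(j): (e) operates — a current Category F Approval is held. (f) would limit (e) — the property is publicly advertised — but (g) sets (f) aside: (g) operates against (f): a current General Registration is held. (h) would limit (g) — a current Annual Declaration is held — but (i) sets (h) aside: (i) operates against (h): the coverage ratio is 33%, below the 38% limit. (j) is inapplicable (the Class F Approval is not current), so (i) stands. (a) is therefore removed.
Exception (b) fails — rent is paid in cash.
Exception (c) does not apply: the tenant is unrelated to the owner.
Exception (d) requires that the property is let furnished; but the property is let unfurnished, so (d) is unavailable.
No exception displaces § 23.5.

Yes — Felix must file Form RP-6.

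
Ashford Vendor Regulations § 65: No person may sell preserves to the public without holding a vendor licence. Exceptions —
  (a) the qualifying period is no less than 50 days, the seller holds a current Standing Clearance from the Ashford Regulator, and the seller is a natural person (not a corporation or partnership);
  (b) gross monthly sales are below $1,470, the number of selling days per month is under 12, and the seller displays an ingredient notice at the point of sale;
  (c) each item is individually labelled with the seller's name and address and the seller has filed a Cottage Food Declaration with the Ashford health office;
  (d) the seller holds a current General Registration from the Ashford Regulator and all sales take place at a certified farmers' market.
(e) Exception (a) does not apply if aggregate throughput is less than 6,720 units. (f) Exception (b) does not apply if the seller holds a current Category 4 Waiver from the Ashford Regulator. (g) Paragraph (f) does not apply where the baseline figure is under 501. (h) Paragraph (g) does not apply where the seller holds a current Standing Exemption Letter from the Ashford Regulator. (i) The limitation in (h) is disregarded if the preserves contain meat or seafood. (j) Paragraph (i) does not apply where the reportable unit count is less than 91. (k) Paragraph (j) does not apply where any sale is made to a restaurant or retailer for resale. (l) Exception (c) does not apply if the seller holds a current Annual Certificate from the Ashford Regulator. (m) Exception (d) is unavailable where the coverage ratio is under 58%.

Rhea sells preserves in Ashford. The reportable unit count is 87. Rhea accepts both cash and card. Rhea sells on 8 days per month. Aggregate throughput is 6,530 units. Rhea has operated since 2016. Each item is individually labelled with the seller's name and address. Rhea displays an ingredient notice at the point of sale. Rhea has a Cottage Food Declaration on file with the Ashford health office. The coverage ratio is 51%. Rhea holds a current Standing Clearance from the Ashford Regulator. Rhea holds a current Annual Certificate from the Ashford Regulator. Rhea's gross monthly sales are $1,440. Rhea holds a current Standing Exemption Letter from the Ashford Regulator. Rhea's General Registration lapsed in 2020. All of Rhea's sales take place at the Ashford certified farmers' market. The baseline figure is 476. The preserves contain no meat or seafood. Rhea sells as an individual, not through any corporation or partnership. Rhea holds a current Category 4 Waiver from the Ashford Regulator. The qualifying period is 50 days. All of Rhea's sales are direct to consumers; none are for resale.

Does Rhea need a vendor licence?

All of (a)'s requirements are met (the qualifying period is 50 days, meeting the 50 days threshold; a current Standing Clearance is held; the seller is a natural person). Turning to paragraph (e): (e) is engaged — aggregate throughput is 6,530 units, less than the 6,720 units limit. Exception (a) does not apply.
Exception (b)'s conditions are all satisfied: gross monthly sales are $1,440, below the $1,470 limit; the number of selling days per month is 8, under the 12 limit; an ingredient notice is displayed. But: (f) operates against (b): a current Category 4 Waiver is held. (g) operates (the baseline figure is 476, under the 501 limit), but is itself disapplied by (h): (h) operates against (g): a current Standing Exemption Letter is held. (i), which would lift (h), is not engaged — the preserves contain no meat or seafood. Exception (b) does not apply.
Exception (c)'s conditions are all satisfied: items are individually labelled; a Cottage Food Declaration is on file. But: (l) operates against (c): a current Annual Certificate is held. (c) is therefore removed.
Exception (d) fails — the General Registration is not current.
No exception displaces § 65.

Yes — Rhea must hold a vendor licence.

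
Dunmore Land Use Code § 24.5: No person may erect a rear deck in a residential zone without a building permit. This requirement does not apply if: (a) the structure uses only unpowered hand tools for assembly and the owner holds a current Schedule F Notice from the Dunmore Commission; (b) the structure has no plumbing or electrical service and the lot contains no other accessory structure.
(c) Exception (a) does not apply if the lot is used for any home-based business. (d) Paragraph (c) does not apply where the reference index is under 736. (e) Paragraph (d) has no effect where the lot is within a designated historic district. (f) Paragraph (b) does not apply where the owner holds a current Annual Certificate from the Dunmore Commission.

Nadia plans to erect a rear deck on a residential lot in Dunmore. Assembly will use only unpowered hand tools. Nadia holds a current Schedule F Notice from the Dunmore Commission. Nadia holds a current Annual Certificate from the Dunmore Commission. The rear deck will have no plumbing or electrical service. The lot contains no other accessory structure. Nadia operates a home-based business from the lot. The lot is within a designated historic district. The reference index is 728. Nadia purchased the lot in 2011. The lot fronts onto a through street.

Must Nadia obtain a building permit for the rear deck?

All of (a)'s requirements are met (assembly uses only hand tools; a current Schedule F Notice is held). However, paragraphs (c)–(e) must be considered: (c) applies — a home-based business operates on the lot. (d) would limit (c) — the reference index is 728, under the 736 limit — but (e) sets (d) aside: (e) is engaged — the lot is in a historic district. (a) is therefore removed.
All of (b)'s requirements are met (there is no plumbing or electrical service; the lot has no other accessory structure). Turning to paragraph (f): (f) operates against (b): a current Annual Certificate is held. Exception (b) does not apply.
No exception applies. The general rule governs.

Yes — Nadia must obtain a building permit.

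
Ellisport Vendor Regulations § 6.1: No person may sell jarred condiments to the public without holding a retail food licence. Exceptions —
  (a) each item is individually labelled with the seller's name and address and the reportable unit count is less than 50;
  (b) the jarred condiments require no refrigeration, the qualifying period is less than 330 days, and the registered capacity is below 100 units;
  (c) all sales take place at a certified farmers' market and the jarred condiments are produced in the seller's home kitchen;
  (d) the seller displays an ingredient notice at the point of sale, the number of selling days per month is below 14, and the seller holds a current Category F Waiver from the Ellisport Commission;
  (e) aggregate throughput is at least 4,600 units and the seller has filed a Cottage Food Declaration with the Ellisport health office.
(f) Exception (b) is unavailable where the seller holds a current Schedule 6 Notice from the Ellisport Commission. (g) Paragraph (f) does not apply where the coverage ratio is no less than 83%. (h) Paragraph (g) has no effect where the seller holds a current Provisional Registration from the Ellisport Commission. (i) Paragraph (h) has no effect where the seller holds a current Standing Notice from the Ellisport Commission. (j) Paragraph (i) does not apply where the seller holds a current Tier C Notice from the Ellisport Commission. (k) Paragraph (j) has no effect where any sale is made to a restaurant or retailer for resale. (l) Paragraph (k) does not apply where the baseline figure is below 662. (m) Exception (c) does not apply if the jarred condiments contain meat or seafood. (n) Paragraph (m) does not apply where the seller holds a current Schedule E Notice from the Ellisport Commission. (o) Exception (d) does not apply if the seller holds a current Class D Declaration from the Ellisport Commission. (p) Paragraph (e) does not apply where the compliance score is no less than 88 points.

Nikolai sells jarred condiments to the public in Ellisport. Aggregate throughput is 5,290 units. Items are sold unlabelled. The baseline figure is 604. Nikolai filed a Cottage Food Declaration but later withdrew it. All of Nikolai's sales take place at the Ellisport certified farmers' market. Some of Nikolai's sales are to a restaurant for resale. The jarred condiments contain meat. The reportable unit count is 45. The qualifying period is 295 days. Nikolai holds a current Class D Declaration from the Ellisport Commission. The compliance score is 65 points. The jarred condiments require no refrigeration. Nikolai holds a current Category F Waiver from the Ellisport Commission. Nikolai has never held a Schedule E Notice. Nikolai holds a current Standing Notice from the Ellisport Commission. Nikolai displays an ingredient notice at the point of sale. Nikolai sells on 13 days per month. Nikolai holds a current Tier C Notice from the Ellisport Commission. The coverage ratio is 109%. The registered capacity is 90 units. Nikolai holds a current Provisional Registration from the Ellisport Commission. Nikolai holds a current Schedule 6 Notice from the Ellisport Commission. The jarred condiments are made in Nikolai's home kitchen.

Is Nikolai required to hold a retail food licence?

Exception (a) does not apply: items are sold unlabelled.
Exception (b) is satisfied on its face — the jarred condiments are shelf-stable; the qualifying period is 295 days, less than the 330 days limit; the registered capacity is 90 units, below the 100 units limit. However, paragraphs (f)–(l) must be considered: (f) applies — a current Schedule 6 Notice is held. (g) would limit (f) — the coverage ratio is 109%, meeting the 83% threshold — but (h) sets (g) aside: (h) operates against (g): a current Provisional Registration is held. (i) would limit (h) — a current Standing Notice is held — but (j) sets (i) aside: (j) is engaged — a current Tier C Notice is held. (k) is triggered (some sales are to a restaurant for resale), but is overridden by (l): (l) is triggered — the baseline figure is 604, below the 662 limit. So (b) is unavailable.
Exception (c) is satisfied on its face — all sales are at a certified farmers' market; the jarred condiments are home-kitchen produced. Turning to paragraphs (m)–(n): (m) applies — the jarred condiments contain meat. (n) does not operate here (there is no Schedule E Notice in force), so (m) stands. (c) is therefore removed.
Exception (d): an ingredient notice is displayed; the number of selling days per month is 13, below the 14 limit; a current Category F Waiver is held — every condition holds. However, paragraph (o) must be considered: (o) operates against (d): a current Class D Declaration is held. So (d) is unavailable.
Exception (e) fails — the Cottage Food Declaration was withdrawn.
No exception displaces § 6.1.

Yes — Nikolai must hold a retail food licence.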